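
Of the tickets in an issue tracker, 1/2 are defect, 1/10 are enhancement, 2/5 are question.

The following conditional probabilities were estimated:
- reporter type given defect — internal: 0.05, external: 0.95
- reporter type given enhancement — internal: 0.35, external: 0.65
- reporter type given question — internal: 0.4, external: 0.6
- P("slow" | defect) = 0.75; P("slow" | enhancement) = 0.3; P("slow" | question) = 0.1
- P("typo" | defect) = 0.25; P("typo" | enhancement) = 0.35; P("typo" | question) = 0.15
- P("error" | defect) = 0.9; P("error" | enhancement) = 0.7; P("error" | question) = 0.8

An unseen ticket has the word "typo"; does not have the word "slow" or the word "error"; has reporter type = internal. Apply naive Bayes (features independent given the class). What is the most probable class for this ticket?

question

defect: 0.5 × 0.05 × (1−0.75) × 0.25 × (1−0.9) = 0.00015625
enhancement: 0.1 × 0.35 × (1−0.3) × 0.35 × (1−0.7) = 0.0025725
question: 0.4 × 0.4 × (1−0.1) × 0.15 × (1−0.8) = 0.00432
Highest score → question.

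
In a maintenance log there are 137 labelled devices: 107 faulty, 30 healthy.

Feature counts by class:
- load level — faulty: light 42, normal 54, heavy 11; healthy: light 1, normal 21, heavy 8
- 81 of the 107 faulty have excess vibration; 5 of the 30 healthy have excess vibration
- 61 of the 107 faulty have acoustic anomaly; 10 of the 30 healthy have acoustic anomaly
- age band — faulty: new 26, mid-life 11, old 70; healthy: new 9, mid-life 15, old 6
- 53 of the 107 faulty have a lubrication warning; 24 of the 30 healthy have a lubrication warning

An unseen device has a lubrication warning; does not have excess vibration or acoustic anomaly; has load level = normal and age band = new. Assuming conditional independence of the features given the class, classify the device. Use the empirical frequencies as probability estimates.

faulty: (107/137) × (54/107) × (26/107) × (46/107) × (26/107) × (53/107) ≈ 0.00495585
healthy: (30/137) × (21/30) × (25/30) × (20/30) × (9/30) × (24/30) ≈ 0.020438
Highest score → healthy.

healthy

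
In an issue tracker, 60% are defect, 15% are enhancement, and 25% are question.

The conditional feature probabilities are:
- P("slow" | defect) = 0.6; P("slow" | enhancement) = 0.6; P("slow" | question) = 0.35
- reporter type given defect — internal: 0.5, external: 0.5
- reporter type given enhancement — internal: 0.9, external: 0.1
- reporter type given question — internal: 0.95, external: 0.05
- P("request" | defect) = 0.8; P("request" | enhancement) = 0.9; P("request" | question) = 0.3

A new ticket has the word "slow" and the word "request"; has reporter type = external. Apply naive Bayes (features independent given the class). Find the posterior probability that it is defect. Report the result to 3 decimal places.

0.939

defect: 0.6 × 0.6 × 0.5 × 0.8 = 0.144
enhancement: 0.15 × 0.6 × 0.1 × 0.9 = 0.0081
question: 0.25 × 0.35 × 0.05 × 0.3 = 0.0013125
P(defect | x) = 0.144 / 0.1534125 ≈ 0.939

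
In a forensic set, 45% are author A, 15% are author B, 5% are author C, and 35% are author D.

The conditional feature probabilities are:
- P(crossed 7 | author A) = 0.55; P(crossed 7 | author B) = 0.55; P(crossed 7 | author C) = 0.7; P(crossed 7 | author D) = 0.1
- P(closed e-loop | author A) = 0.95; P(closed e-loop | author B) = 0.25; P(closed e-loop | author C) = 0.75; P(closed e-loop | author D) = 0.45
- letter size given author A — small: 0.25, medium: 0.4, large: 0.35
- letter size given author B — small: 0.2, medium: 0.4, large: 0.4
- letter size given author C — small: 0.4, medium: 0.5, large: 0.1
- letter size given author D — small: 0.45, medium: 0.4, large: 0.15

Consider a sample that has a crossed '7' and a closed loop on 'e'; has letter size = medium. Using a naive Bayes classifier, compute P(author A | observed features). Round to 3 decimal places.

author A: 0.45 × 0.55 × 0.95 × 0.4 = 0.09405
author B: 0.15 × 0.55 × 0.25 × 0.4 = 0.00825
author C: 0.05 × 0.7 × 0.75 × 0.5 = 0.013125
author D: 0.35 × 0.1 × 0.45 × 0.4 = 0.0063
P(author A | x) = 0.09405 / 0.121725 ≈ 0.773

0.773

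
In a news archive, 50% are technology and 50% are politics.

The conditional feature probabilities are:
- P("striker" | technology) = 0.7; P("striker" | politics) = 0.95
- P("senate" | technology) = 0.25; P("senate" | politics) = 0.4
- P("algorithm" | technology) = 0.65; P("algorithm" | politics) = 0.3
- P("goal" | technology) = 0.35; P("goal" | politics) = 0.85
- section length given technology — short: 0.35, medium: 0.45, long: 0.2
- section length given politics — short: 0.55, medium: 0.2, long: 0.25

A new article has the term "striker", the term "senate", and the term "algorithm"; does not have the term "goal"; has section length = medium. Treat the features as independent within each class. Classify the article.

technology: 0.5 × 0.7 × 0.25 × 0.65 × (1−0.35) × 0.45 = 0.0166359375
politics: 0.5 × 0.95 × 0.4 × 0.3 × (1−0.85) × 0.2 = 0.00171
Highest score → technology.

technology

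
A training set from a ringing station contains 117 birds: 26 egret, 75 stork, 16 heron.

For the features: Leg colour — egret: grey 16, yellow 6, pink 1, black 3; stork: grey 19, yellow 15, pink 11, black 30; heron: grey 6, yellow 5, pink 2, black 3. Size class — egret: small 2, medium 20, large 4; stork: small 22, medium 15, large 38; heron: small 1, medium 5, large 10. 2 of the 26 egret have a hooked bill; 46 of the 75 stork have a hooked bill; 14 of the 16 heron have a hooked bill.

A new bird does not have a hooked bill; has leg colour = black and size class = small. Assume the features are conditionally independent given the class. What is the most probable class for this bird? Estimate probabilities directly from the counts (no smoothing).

egret: (26/117) × (3/26) × (2/26) × (24/26) ≈ 0.00182066
stork: (75/117) × (30/75) × (22/75) × (29/75) ≈ 0.0290826
heron: (16/117) × (3/16) × (1/16) × (2/16) ≈ 0.000200321
Highest score → stork.

stork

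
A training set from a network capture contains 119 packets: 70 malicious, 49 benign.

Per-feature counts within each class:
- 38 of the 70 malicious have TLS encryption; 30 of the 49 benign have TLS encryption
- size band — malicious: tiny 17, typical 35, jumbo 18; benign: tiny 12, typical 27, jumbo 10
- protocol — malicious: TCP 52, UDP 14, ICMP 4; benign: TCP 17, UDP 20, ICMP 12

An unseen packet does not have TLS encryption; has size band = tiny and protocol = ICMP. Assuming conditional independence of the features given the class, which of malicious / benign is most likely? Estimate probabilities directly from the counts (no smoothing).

benign

malicious: (70/119) × (32/70) × (17/70) × (4/70) ≈ 0.00373178
benign: (49/119) × (19/49) × (12/49) × (12/49) ≈ 0.00957584
Highest score → benign.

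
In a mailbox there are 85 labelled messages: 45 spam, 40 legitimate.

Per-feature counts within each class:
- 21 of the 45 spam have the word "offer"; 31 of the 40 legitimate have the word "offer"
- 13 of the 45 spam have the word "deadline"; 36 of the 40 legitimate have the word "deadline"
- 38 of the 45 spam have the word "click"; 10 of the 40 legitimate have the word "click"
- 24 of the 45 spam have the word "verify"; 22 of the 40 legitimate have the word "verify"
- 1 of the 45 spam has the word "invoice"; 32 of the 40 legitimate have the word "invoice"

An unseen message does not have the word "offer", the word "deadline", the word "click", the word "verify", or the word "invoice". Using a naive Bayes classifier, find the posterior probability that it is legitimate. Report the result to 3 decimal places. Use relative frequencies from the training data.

0.048

spam: (45/85) × (24/45) × (32/45) × (7/45) × (21/45) × (44/45) ≈ 0.0142516
legitimate: (40/85) × (9/40) × (4/40) × (30/40) × (18/40) × (8/40) ≈ 0.000714706
P(legitimate | x) = 0.000714706 / 0.014966306 ≈ 0.048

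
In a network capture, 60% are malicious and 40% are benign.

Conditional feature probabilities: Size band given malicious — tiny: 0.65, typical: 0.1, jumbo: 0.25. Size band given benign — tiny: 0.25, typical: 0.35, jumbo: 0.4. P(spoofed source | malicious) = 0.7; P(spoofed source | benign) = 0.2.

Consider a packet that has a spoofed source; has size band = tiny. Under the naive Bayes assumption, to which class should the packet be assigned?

malicious

malicious: 0.6 × 0.65 × 0.7 = 0.273
benign: 0.4 × 0.25 × 0.2 = 0.02
Highest score → malicious.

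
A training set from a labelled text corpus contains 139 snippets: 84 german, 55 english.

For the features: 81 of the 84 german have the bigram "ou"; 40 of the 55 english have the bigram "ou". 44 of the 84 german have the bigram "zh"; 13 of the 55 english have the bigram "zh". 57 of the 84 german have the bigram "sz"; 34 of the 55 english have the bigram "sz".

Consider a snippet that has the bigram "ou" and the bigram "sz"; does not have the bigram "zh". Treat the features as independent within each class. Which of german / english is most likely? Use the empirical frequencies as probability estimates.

german

german: (84/139) × (81/84) × (40/84) × (57/84) ≈ 0.188298
english: (55/139) × (40/55) × (42/55) × (34/55) ≈ 0.135846
Highest score → german.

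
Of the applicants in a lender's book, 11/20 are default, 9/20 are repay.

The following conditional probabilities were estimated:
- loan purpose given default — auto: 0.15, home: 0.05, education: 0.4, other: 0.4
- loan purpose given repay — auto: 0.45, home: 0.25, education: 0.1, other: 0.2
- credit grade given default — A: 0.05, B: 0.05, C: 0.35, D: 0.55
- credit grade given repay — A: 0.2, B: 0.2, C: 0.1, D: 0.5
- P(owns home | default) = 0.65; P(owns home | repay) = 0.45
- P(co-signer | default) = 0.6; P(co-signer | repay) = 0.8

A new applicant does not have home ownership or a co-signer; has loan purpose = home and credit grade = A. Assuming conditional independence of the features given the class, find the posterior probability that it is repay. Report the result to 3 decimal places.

0.928

default: 0.55 × 0.05 × 0.05 × (1−0.65) × (1−0.6) = 0.0001925
repay: 0.45 × 0.25 × 0.2 × (1−0.45) × (1−0.8) = 0.002475
P(repay | x) = 0.002475 / 0.0026675 ≈ 0.928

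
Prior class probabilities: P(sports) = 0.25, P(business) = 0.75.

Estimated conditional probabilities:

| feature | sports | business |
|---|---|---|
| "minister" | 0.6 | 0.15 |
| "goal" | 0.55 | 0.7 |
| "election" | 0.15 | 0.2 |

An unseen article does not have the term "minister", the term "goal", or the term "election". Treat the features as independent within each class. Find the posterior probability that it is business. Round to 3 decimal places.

0.800

sports: 0.25 × (1−0.6) × (1−0.55) × (1−0.15) = 0.03825
business: 0.75 × (1−0.15) × (1−0.7) × (1−0.2) = 0.153
P(business | x) = 0.153 / 0.19125 ≈ 0.800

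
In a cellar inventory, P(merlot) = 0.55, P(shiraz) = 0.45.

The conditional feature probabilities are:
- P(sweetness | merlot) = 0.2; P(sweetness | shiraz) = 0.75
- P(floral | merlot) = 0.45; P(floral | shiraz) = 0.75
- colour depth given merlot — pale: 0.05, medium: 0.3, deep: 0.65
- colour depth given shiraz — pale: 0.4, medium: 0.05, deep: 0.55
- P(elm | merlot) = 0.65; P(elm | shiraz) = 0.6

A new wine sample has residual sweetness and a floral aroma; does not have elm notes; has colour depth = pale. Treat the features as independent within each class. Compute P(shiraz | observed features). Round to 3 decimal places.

merlot: 0.55 × 0.2 × 0.45 × 0.05 × (1−0.65) = 0.00086625
shiraz: 0.45 × 0.75 × 0.75 × 0.4 × (1−0.6) = 0.0405
P(shiraz | x) = 0.0405 / 0.04136625 ≈ 0.979

0.979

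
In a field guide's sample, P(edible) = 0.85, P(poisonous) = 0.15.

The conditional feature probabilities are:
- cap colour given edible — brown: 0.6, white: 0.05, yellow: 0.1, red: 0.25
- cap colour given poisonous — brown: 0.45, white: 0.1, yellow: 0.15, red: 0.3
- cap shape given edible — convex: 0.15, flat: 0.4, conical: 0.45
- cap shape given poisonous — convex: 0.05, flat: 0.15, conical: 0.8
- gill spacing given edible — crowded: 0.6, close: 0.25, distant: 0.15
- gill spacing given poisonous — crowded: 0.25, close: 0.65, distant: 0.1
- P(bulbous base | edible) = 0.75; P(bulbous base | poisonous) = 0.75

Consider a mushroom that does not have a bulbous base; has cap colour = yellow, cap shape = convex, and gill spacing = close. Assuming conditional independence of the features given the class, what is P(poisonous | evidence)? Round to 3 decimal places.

edible: 0.85 × 0.1 × 0.15 × 0.25 × (1−0.75) = 0.000796875
poisonous: 0.15 × 0.15 × 0.05 × 0.65 × (1−0.75) = 0.0001828125
P(poisonous | x) = 0.0001828125 / 0.0009796875 ≈ 0.187

0.187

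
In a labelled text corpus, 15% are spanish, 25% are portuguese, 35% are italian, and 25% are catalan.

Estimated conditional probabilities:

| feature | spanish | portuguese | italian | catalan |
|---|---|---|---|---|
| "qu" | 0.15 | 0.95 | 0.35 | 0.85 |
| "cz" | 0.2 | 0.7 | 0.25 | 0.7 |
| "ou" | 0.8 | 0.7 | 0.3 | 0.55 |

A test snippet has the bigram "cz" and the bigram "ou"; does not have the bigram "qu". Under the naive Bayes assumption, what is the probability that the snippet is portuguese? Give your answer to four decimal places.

spanish: 0.15 × (1−0.15) × 0.2 × 0.8 = 0.0204
portuguese: 0.25 × (1−0.95) × 0.7 × 0.7 = 0.006125
italian: 0.35 × (1−0.35) × 0.25 × 0.3 = 0.0170625
catalan: 0.25 × (1−0.85) × 0.7 × 0.55 = 0.0144375
P(portuguese | x) = 0.006125 / 0.058025 ≈ 0.1056

0.1056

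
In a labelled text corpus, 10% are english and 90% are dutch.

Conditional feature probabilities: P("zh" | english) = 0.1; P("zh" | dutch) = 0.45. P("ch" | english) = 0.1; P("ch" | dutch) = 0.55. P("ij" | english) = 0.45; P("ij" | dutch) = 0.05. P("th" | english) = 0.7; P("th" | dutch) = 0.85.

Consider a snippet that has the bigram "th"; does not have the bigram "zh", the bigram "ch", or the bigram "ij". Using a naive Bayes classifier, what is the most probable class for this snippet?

dutch

english: 0.1 × (1−0.1) × (1−0.1) × (1−0.45) × 0.7 = 0.031185
dutch: 0.9 × (1−0.45) × (1−0.55) × (1−0.05) × 0.85 = 0.179870625
Highest score → dutch.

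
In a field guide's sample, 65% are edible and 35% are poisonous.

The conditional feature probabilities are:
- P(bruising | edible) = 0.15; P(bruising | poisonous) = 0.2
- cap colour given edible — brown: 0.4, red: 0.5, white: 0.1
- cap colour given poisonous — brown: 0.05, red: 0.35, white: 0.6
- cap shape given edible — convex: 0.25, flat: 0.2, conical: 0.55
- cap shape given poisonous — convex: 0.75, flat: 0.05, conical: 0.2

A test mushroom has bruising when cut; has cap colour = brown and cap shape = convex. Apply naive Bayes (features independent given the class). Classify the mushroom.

edible: 0.65 × 0.15 × 0.4 × 0.25 = 0.00975
poisonous: 0.35 × 0.2 × 0.05 × 0.75 = 0.002625
Highest score → edible.

edible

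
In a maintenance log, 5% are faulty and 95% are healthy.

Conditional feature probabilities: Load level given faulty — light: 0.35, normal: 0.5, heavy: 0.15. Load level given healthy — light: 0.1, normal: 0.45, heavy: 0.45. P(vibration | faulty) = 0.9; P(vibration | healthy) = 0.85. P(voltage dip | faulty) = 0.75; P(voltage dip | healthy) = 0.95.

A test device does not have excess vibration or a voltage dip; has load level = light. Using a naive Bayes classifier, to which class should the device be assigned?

healthy

faulty: 0.05 × 0.35 × (1−0.9) × (1−0.75) = 0.0004375
healthy: 0.95 × 0.1 × (1−0.85) × (1−0.95) = 0.0007125
Highest score → healthy.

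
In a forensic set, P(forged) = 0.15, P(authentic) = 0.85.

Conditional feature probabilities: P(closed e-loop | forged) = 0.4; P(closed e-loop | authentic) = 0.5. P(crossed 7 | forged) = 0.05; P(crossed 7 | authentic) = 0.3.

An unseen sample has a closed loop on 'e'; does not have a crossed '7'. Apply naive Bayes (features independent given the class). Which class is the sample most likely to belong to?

authentic

forged: 0.15 × 0.4 × (1−0.05) = 0.057
authentic: 0.85 × 0.5 × (1−0.3) = 0.2975
Highest score → authentic.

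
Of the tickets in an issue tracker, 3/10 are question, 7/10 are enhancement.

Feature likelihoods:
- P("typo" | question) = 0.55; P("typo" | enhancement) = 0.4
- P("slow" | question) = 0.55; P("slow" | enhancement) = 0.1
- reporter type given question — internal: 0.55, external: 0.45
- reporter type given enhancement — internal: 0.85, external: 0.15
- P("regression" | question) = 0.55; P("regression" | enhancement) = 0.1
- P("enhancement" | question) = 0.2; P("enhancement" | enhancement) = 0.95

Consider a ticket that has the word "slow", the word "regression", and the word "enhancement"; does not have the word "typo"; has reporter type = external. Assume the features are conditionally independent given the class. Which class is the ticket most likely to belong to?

question: 0.3 × (1−0.55) × 0.55 × 0.45 × 0.55 × 0.2 = 0.003675375
enhancement: 0.7 × (1−0.4) × 0.1 × 0.15 × 0.1 × 0.95 = 0.0005985
Highest score → question.

question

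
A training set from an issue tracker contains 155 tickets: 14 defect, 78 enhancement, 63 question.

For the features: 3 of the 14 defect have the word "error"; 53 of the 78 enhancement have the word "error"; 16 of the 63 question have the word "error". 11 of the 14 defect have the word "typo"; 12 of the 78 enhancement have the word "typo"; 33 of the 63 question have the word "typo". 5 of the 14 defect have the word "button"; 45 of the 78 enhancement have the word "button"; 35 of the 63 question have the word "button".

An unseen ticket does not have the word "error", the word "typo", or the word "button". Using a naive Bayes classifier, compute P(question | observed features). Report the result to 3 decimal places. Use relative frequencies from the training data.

defect: (14/155) × (11/14) × (3/14) × (9/14) ≈ 0.00977617
enhancement: (78/155) × (25/78) × (66/78) × (33/78) ≈ 0.05774
question: (63/155) × (47/63) × (30/63) × (28/63) ≈ 0.0641748
P(question | x) = 0.0641748 / 0.13169097 ≈ 0.487

0.487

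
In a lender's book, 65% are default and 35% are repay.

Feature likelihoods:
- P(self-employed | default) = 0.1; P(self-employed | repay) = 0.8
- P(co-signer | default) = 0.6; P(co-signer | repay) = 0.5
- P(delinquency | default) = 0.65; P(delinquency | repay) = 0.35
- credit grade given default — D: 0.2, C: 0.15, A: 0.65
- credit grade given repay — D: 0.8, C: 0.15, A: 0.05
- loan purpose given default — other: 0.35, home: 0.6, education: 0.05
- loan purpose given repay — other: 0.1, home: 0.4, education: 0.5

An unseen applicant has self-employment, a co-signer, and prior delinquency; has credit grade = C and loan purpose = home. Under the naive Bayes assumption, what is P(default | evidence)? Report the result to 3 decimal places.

0.437

default: 0.65 × 0.1 × 0.6 × 0.65 × 0.15 × 0.6 = 0.0022815
repay: 0.35 × 0.8 × 0.5 × 0.35 × 0.15 × 0.4 = 0.00294
P(default | x) = 0.0022815 / 0.0052215 ≈ 0.437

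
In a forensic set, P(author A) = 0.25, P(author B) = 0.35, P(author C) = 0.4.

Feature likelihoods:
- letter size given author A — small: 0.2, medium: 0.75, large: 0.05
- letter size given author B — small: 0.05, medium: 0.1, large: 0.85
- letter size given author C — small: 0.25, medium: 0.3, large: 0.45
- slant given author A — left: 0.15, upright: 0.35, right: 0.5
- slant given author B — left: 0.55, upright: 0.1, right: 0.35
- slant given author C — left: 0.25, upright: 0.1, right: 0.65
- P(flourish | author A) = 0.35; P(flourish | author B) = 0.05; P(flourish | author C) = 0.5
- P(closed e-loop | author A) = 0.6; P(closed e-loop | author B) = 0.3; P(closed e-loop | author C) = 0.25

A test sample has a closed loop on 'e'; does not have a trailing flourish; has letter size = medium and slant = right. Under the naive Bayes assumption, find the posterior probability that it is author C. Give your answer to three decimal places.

author A: 0.25 × 0.75 × 0.5 × (1−0.35) × 0.6 = 0.0365625
author B: 0.35 × 0.1 × 0.35 × (1−0.05) × 0.3 = 0.00349125
author C: 0.4 × 0.3 × 0.65 × (1−0.5) × 0.25 = 0.00975
P(author C | x) = 0.00975 / 0.04980375 ≈ 0.196

0.196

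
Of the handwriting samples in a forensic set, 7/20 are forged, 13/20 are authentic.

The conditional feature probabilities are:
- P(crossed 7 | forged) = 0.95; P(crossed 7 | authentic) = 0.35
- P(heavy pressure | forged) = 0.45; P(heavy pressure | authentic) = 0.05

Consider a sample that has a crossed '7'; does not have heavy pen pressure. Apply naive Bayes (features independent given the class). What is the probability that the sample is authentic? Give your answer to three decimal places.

0.542

forged: 0.35 × 0.95 × (1−0.45) = 0.182875
authentic: 0.65 × 0.35 × (1−0.05) = 0.216125
P(authentic | x) = 0.216125 / 0.399 ≈ 0.542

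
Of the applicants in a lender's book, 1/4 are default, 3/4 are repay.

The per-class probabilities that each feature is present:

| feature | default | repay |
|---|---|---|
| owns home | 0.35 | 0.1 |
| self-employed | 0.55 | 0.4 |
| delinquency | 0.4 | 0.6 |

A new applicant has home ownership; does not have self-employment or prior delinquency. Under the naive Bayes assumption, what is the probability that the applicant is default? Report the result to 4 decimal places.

0.5676

default: 0.25 × 0.35 × (1−0.55) × (1−0.4) = 0.023625
repay: 0.75 × 0.1 × (1−0.4) × (1−0.6) = 0.018
P(default | x) = 0.023625 / 0.041625 ≈ 0.5676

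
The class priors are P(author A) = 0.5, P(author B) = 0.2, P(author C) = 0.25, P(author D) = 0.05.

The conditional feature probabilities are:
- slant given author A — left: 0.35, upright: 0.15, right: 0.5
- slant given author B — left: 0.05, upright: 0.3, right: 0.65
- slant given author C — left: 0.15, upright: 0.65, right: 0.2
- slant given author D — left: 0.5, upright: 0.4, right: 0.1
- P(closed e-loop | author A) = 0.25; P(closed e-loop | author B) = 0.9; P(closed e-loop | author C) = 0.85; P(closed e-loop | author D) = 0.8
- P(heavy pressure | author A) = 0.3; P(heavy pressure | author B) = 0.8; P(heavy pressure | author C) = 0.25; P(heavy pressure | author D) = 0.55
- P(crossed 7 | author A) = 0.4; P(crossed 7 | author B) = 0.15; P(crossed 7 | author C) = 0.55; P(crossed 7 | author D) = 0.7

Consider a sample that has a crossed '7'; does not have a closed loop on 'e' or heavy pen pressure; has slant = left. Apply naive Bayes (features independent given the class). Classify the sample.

author A: 0.5 × 0.35 × (1−0.25) × (1−0.3) × 0.4 = 0.03675
author B: 0.2 × 0.05 × (1−0.9) × (1−0.8) × 0.15 = 0.00003
author C: 0.25 × 0.15 × (1−0.85) × (1−0.25) × 0.55 = 0.0023203125
author D: 0.05 × 0.5 × (1−0.8) × (1−0.55) × 0.7 = 0.001575
Highest score → author A.

author A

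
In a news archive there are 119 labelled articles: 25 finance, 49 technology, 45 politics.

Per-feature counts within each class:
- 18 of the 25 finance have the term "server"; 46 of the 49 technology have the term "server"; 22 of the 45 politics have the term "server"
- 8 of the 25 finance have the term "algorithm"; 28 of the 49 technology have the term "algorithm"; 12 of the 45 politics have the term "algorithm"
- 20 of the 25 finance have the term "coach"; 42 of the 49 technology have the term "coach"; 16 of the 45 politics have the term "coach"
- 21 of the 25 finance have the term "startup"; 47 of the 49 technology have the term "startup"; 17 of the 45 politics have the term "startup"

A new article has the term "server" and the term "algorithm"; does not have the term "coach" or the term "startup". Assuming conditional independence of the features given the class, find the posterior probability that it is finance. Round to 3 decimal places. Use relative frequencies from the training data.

finance: (25/119) × (18/25) × (8/25) × (5/25) × (4/25) ≈ 0.00154891
technology: (49/119) × (46/49) × (28/49) × (7/49) × (2/49) ≈ 0.00128798
politics: (45/119) × (22/45) × (12/45) × (29/45) × (28/45) ≈ 0.0197686
P(finance | x) = 0.00154891 / 0.02260549 ≈ 0.069

0.069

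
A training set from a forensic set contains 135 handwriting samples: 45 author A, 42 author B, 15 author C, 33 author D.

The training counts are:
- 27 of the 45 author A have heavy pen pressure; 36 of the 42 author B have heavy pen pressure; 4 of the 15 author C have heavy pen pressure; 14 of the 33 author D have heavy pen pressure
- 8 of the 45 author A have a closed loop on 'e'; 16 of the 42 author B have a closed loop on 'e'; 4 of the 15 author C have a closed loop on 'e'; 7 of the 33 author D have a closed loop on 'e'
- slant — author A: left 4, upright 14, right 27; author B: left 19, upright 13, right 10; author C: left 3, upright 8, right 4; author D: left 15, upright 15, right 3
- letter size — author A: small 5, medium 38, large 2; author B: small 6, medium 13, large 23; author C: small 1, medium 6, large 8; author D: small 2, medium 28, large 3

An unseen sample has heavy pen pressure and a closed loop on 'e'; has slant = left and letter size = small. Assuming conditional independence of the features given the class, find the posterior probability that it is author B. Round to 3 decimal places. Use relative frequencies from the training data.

author A: (45/135) × (27/45) × (8/45) × (4/45) × (5/45) ≈ 0.000351166
author B: (42/135) × (36/42) × (16/42) × (19/42) × (6/42) ≈ 0.00656517
author C: (15/135) × (4/15) × (4/15) × (3/15) × (1/15) ≈ 0.00010535
author D: (33/135) × (14/33) × (7/33) × (15/33) × (2/33) ≈ 0.000605999
P(author B | x) = 0.00656517 / 0.007627685 ≈ 0.861

0.861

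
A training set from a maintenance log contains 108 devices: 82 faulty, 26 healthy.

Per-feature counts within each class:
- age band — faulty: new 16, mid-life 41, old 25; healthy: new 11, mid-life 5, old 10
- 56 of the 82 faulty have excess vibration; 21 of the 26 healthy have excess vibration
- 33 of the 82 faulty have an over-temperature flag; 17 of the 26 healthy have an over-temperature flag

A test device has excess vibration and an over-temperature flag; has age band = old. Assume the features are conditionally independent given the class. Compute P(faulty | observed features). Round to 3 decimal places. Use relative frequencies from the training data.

faulty: (82/108) × (25/82) × (56/82) × (33/82) ≈ 0.0636195
healthy: (26/108) × (10/26) × (21/26) × (17/26) ≈ 0.0488988
P(faulty | x) = 0.0636195 / 0.1125183 ≈ 0.565

0.565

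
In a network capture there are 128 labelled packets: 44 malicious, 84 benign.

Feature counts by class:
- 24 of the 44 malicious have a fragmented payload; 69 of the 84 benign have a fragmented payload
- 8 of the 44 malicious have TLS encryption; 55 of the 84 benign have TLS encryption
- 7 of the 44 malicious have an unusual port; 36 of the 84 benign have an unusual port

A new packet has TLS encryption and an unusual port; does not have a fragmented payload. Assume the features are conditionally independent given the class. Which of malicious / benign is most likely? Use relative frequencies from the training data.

benign

malicious: (44/128) × (20/44) × (8/44) × (7/44) ≈ 0.00451963
benign: (84/128) × (15/84) × (55/84) × (36/84) ≈ 0.0328842
Highest score → benign.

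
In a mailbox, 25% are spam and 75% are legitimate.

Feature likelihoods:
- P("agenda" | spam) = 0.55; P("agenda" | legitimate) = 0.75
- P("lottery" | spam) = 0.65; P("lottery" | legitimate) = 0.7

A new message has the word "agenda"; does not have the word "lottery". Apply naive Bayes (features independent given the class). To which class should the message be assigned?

legitimate

spam: 0.25 × 0.55 × (1−0.65) = 0.048125
legitimate: 0.75 × 0.75 × (1−0.7) = 0.16875
Highest score → legitimate.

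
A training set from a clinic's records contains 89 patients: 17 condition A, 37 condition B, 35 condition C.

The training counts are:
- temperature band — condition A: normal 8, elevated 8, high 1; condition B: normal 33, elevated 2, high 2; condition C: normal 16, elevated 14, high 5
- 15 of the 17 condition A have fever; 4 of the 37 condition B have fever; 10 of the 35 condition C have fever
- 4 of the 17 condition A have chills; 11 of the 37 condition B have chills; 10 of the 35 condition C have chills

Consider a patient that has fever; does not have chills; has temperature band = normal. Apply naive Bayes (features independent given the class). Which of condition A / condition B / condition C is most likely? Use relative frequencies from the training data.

condition A

condition A: (17/89) × (8/17) × (15/17) × (13/17) ≈ 0.0606508
condition B: (37/89) × (33/37) × (4/37) × (26/37) ≈ 0.0281679
condition C: (35/89) × (16/35) × (10/35) × (25/35) ≈ 0.0366888
Highest score → condition A.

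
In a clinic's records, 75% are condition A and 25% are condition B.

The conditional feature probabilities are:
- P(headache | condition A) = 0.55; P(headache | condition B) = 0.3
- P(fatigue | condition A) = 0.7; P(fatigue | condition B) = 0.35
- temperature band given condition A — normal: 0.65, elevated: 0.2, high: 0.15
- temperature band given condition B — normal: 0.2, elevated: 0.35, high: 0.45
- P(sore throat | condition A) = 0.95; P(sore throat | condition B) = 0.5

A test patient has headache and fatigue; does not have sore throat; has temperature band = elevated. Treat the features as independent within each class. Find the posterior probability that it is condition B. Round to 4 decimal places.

0.6140

condition A: 0.75 × 0.55 × 0.7 × 0.2 × (1−0.95) = 0.0028875
condition B: 0.25 × 0.3 × 0.35 × 0.35 × (1−0.5) = 0.00459375
P(condition B | x) = 0.00459375 / 0.00748125 ≈ 0.6140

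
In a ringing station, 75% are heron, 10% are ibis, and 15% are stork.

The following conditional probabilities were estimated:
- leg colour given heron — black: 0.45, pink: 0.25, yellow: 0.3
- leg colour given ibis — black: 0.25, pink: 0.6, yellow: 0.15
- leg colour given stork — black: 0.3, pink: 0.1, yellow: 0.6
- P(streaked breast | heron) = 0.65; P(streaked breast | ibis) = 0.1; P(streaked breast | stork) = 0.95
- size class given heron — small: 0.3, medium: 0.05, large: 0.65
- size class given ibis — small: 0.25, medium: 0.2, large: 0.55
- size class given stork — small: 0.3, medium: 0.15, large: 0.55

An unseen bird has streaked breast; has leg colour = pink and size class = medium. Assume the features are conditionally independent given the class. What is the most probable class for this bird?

heron

heron: 0.75 × 0.25 × 0.65 × 0.05 = 0.00609375
ibis: 0.1 × 0.6 × 0.1 × 0.2 = 0.0012
stork: 0.15 × 0.1 × 0.95 × 0.15 = 0.0021375
Highest score → heron.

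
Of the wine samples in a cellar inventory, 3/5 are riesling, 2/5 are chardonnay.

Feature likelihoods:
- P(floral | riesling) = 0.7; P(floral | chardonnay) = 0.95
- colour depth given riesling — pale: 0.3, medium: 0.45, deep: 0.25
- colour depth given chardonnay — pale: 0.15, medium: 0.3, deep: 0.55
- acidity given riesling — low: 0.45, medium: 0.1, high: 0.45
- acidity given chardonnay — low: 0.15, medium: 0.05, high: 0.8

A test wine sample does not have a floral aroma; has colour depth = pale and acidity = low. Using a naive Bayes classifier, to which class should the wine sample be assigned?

riesling

riesling: 0.6 × (1−0.7) × 0.3 × 0.45 = 0.0243
chardonnay: 0.4 × (1−0.95) × 0.15 × 0.15 = 0.00045
Highest score → riesling.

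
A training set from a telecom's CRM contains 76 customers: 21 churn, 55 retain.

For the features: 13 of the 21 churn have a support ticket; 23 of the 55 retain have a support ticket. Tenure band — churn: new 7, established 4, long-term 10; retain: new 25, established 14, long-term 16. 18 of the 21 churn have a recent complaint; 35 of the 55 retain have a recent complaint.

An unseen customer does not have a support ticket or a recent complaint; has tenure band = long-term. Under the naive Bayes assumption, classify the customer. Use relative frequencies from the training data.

retain

churn: (21/76) × (8/21) × (10/21) × (3/21) ≈ 0.00716076
retain: (55/76) × (32/55) × (16/55) × (20/55) ≈ 0.0445411
Highest score → retain.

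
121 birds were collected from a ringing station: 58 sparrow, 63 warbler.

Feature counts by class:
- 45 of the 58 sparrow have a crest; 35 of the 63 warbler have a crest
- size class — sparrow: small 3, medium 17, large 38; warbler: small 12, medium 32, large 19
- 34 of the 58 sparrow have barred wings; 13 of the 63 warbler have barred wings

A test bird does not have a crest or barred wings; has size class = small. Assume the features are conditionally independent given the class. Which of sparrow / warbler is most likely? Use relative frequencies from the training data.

warbler

sparrow: (58/121) × (13/58) × (3/58) × (24/58) ≈ 0.00229951
warbler: (63/121) × (28/63) × (12/63) × (50/63) ≈ 0.0349819
Highest score → warbler.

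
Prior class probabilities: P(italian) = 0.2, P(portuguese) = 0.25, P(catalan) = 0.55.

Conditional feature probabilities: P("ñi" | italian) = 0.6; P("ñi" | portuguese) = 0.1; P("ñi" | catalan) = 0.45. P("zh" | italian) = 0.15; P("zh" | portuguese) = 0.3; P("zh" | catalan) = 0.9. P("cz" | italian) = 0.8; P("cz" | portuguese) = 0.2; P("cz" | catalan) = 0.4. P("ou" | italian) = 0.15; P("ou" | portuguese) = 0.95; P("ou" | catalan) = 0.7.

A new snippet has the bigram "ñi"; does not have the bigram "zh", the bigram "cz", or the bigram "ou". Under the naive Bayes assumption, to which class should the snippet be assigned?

italian: 0.2 × 0.6 × (1−0.15) × (1−0.8) × (1−0.15) = 0.01734
portuguese: 0.25 × 0.1 × (1−0.3) × (1−0.2) × (1−0.95) = 0.0007
catalan: 0.55 × 0.45 × (1−0.9) × (1−0.4) × (1−0.7) = 0.004455
Highest score → italian.

italian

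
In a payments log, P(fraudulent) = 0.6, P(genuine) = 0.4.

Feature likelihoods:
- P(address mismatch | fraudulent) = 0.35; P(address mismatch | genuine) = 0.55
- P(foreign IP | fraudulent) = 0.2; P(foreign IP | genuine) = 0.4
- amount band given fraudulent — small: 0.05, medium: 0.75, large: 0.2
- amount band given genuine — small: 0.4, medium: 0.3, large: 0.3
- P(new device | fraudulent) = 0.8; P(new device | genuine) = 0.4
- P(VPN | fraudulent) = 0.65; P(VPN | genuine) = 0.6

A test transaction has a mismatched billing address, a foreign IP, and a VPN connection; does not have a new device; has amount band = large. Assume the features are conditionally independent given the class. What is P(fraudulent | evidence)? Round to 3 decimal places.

0.103

fraudulent: 0.6 × 0.35 × 0.2 × 0.2 × (1−0.8) × 0.65 = 0.001092
genuine: 0.4 × 0.55 × 0.4 × 0.3 × (1−0.4) × 0.6 = 0.009504
P(fraudulent | x) = 0.001092 / 0.010596 ≈ 0.103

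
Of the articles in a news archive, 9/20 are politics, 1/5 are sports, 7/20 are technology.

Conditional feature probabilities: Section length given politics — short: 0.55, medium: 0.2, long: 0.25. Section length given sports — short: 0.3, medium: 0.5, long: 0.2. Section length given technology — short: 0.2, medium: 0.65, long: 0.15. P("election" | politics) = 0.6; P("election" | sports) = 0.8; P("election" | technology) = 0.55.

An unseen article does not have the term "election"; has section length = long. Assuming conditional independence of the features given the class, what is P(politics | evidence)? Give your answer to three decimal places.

politics: 0.45 × 0.25 × (1−0.6) = 0.045
sports: 0.2 × 0.2 × (1−0.8) = 0.008
technology: 0.35 × 0.15 × (1−0.55) = 0.023625
P(politics | x) = 0.045 / 0.076625 ≈ 0.587

0.587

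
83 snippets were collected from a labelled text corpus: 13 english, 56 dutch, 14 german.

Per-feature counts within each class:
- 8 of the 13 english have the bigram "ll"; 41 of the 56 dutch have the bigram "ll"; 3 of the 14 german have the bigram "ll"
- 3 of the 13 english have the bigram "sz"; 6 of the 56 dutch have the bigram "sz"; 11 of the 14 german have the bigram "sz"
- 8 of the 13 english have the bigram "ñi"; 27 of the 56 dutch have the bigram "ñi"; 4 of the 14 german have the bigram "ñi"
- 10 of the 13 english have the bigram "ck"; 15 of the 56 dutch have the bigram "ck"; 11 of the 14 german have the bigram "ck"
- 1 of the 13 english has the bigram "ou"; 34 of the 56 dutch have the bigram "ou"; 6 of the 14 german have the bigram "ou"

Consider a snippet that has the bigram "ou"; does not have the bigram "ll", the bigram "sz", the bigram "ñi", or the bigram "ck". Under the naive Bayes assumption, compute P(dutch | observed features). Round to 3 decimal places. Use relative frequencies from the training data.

0.945

english: (13/83) × (5/13) × (10/13) × (5/13) × (3/13) × (1/13) ≈ 0.000316381
dutch: (56/83) × (15/56) × (50/56) × (29/56) × (41/56) × (34/56) ≈ 0.0371443
german: (14/83) × (11/14) × (3/14) × (10/14) × (3/14) × (6/14) ≈ 0.00186293
P(dutch | x) = 0.0371443 / 0.039323611 ≈ 0.945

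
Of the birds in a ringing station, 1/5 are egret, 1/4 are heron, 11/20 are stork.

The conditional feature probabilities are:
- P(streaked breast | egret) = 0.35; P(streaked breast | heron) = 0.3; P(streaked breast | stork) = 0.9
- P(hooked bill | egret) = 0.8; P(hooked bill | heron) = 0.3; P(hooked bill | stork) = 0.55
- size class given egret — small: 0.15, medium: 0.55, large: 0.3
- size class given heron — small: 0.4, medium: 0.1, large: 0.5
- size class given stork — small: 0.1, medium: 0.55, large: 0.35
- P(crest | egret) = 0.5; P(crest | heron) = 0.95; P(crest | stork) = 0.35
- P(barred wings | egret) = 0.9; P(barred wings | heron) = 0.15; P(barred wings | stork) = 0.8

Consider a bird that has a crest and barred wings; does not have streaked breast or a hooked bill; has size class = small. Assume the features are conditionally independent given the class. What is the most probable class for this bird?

egret: 0.2 × (1−0.35) × (1−0.8) × 0.15 × 0.5 × 0.9 = 0.001755
heron: 0.25 × (1−0.3) × (1−0.3) × 0.4 × 0.95 × 0.15 = 0.0069825
stork: 0.55 × (1−0.9) × (1−0.55) × 0.1 × 0.35 × 0.8 = 0.000693
Highest score → heron.

heron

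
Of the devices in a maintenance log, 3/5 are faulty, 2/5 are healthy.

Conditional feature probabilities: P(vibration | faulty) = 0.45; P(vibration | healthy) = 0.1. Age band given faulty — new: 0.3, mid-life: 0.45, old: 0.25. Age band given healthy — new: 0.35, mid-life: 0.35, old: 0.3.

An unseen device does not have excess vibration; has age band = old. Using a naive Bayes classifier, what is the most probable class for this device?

faulty: 0.6 × (1−0.45) × 0.25 = 0.0825
healthy: 0.4 × (1−0.1) × 0.3 = 0.108
Highest score → healthy.

healthy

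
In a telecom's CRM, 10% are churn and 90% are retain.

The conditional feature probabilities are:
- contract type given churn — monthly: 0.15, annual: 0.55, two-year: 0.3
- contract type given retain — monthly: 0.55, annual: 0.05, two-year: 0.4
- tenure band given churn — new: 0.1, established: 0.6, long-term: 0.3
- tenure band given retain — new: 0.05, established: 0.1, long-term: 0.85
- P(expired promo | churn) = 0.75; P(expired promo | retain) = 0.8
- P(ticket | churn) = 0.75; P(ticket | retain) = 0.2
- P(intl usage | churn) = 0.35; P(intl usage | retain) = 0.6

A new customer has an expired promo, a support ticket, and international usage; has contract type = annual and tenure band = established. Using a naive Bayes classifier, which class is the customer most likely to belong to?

churn

churn: 0.1 × 0.55 × 0.6 × 0.75 × 0.75 × 0.35 = 0.006496875
retain: 0.9 × 0.05 × 0.1 × 0.8 × 0.2 × 0.6 = 0.000432
Highest score → churn.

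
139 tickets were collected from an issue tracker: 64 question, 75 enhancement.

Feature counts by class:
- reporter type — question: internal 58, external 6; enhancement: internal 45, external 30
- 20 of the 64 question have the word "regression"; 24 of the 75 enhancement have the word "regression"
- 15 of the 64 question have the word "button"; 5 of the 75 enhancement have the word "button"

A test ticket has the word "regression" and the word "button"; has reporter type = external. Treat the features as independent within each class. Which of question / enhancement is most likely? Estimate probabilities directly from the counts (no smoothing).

enhancement

question: (64/139) × (6/64) × (20/64) × (15/64) ≈ 0.00316153
enhancement: (75/139) × (30/75) × (24/75) × (5/75) ≈ 0.00460432
Highest score → enhancement.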